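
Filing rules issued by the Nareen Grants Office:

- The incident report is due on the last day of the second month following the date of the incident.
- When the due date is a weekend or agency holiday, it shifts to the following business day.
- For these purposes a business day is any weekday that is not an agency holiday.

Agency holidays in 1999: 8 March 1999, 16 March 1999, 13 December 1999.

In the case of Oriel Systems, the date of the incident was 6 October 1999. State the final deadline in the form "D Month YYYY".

31 December 1999

2 months after 6 October 1999 is December 1999; that month ends on 31 December 1999.
31 December 1999 (Friday) is already a business day.
Deadline: 31 December 1999.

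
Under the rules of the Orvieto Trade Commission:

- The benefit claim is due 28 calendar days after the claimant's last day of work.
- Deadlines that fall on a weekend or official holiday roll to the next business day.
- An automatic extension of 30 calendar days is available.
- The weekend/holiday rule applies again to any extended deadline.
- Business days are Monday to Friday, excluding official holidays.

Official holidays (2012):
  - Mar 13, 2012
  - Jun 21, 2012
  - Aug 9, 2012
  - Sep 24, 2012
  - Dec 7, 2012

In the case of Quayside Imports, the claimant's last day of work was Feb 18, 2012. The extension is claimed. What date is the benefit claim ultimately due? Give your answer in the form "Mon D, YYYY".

Apr 18, 2012

Trigger date Feb 18, 2012 + 28 calendar days = Mar 17, 2012.
Mar 17, 2012 falls on a Saturday. Rolling to the next business day gives Mar 19, 2012, a Monday.
Applying the 30-calendar-day extension: Mar 19, 2012 + 30 days = Apr 18, 2012.
Apr 18, 2012 falls on a Wednesday, which is a business day, so no adjustment is needed.
Final deadline: Apr 18, 2012.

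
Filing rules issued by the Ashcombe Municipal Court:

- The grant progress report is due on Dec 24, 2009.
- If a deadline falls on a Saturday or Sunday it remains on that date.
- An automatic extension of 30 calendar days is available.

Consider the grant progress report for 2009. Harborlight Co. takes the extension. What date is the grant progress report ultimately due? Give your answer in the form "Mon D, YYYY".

The statutory due date is Dec 24, 2009.
Dec 24, 2009 falls on a Thursday. The rules make no weekend/holiday allowance, so it remains Dec 24, 2009.
Applying the 30-calendar-day extension: Dec 24, 2009 + 30 days = Jan 23, 2010.
Jan 23, 2010 is a Saturday; no weekend or holiday adjustment applies.
Final deadline: Jan 23, 2010.

Jan 23, 2010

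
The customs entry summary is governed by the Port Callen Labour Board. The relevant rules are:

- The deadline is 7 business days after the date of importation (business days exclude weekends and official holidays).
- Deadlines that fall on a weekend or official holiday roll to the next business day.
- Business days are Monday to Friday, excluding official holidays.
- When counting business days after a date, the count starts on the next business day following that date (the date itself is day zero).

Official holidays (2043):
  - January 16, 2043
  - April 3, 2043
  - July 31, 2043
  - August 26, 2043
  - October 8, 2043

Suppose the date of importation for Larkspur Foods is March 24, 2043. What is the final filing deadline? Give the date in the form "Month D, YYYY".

April 2, 2043

7 business days after March 24, 2043, excluding weekends and holidays, is April 2, 2043.
April 2, 2043 is a Thursday and not a listed holiday, so it stands.
So the filing is due April 2, 2043.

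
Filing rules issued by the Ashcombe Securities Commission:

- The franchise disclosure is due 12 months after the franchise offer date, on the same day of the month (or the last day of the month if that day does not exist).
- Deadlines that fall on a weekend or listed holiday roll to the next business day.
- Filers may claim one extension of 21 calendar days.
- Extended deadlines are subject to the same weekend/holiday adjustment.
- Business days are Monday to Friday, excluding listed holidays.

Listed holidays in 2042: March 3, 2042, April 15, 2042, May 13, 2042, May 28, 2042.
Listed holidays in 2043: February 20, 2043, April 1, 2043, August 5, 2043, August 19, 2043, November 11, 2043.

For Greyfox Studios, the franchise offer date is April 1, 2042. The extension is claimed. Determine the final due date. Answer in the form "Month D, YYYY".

April 23, 2043

Moving 12 months forward from April 1, 2042 on the corresponding day gives April 1, 2043.
April 1, 2043 falls on a listed holiday. Rolling to the next business day gives April 2, 2043, a Thursday.
With the 21-day extension, April 2, 2043 becomes April 23, 2043.
Since April 23, 2043 is a Thursday and not a holiday, the date is unchanged.
The final due date is April 23, 2043.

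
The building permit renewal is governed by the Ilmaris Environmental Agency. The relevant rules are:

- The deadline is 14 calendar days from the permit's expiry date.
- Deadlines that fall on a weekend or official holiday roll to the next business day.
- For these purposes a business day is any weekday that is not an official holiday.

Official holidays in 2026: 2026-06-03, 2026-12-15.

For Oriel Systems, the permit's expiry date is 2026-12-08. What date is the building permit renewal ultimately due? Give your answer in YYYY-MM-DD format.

2026-12-22

From 2026-12-08, 14 calendar days later is 2026-12-22.
2026-12-22 (Tuesday) is already a business day.
The final due date is 2026-12-22.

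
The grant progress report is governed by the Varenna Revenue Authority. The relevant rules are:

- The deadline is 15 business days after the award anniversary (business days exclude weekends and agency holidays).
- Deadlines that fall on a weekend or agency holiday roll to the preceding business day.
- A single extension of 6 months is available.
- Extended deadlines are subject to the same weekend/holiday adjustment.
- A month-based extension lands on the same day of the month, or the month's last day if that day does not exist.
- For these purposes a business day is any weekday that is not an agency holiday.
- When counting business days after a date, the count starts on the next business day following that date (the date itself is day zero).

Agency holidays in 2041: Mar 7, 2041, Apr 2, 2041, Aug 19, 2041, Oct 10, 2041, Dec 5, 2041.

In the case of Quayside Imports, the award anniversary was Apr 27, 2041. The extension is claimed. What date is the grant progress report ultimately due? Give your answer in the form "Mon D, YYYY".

Starting the day after Apr 27, 2041 and counting 15 business days lands on May 17, 2041.
May 17, 2041 is a Friday and not a listed holiday, so it stands.
Add 6 months to May 17, 2041: Nov 17, 2041.
Nov 17, 2041 is a Sunday, so it moves to the preceding business day, Nov 15, 2041 (Friday).
So the filing is due Nov 15, 2041.

Nov 15, 2041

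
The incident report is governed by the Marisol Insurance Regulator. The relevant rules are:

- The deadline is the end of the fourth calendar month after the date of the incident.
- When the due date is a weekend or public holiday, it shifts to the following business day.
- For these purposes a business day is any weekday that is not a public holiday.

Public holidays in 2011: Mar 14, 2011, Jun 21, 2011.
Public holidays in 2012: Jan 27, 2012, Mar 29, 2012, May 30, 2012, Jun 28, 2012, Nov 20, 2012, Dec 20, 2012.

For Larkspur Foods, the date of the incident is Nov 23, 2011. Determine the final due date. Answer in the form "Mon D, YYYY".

Apr 2, 2012

4 months after Nov 23, 2011 is March 2012; that month ends on Mar 31, 2012.
Mar 31, 2012 is a Saturday, so it moves to the next business day, Apr 2, 2012 (Monday).
Deadline: Apr 2, 2012.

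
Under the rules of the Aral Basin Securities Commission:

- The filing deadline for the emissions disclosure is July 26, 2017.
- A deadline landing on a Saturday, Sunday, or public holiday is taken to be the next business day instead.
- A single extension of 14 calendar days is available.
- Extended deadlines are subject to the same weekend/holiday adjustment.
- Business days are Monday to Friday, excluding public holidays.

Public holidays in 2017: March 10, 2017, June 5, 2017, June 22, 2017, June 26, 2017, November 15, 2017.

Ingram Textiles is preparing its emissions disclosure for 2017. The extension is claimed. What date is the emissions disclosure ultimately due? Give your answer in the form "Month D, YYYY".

August 9, 2017

Start from the fixed due date, July 26, 2017.
July 26, 2017 is a Wednesday and not a listed holiday, so it stands.
Applying the 14-calendar-day extension: July 26, 2017 + 14 days = August 9, 2017.
August 9, 2017 falls on a Wednesday, which is a business day, so no adjustment is needed.
The final due date is August 9, 2017.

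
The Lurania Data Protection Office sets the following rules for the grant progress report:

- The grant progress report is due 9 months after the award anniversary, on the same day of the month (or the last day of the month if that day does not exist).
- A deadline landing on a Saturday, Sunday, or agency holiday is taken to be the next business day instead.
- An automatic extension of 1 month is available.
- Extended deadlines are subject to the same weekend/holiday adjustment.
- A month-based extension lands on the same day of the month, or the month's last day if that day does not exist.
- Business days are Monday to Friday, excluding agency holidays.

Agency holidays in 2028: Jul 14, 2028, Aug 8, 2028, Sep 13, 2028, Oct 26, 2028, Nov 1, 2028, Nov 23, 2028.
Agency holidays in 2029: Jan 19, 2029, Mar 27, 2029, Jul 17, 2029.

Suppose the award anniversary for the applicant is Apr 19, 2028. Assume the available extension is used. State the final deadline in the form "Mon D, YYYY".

Feb 22, 2029

9 months from Apr 19, 2028 is Jan 19, 2029.
Jan 19, 2029 is a listed holiday, so it moves to the next business day, Jan 22, 2029 (Monday).
Applying the 1 month extension: 1 month after Jan 22, 2029 is Feb 22, 2029.
Feb 22, 2029 (Thursday) is already a business day.
Deadline: Feb 22, 2029.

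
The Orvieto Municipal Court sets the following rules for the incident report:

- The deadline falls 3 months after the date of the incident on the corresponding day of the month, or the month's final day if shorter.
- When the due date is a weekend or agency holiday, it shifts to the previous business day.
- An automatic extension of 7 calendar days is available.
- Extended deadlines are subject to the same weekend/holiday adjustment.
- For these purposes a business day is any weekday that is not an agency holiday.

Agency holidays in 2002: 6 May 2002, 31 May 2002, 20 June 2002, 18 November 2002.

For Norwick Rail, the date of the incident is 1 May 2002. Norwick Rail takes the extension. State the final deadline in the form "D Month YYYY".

3 months after 1 May 2002, on the same day of the month, is 1 August 2002.
Since 1 August 2002 is a Thursday and not a holiday, the date is unchanged.
Applying the 7-calendar-day extension: 1 August 2002 + 7 days = 8 August 2002.
8 August 2002 falls on a Thursday, which is a business day, so no adjustment is needed.
Deadline: 8 August 2002.

8 August 2002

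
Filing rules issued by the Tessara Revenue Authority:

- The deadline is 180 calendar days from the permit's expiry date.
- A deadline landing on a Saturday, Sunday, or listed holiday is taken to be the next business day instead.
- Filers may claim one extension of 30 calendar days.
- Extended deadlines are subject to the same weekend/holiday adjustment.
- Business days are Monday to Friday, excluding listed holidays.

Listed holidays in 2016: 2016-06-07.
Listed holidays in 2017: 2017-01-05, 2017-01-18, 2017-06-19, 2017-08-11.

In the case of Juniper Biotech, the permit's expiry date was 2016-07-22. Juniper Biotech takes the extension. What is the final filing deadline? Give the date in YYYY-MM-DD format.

2017-02-20

Trigger date 2016-07-22 + 180 calendar days = 2017-01-18.
2017-01-18 falls on a listed holiday. Rolling to the next business day gives 2017-01-19, a Thursday.
With the 30-day extension, 2017-01-19 becomes 2017-02-18.
2017-02-18 is a Saturday; the next business day is 2017-02-20 (Monday).
So the filing is due 2017-02-20.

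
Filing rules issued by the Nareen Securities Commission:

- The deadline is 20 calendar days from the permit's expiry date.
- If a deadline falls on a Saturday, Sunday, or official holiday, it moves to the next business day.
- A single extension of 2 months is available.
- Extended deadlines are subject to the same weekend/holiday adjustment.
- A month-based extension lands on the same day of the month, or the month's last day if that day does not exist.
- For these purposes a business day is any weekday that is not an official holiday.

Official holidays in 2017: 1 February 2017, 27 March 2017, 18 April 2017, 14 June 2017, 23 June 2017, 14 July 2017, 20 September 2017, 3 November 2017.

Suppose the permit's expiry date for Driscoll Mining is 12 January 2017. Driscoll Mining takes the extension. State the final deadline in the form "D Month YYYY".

3 April 2017

20 calendar days after 12 January 2017 is 1 February 2017.
1 February 2017 falls on a listed holiday. Rolling to the next business day gives 2 February 2017, a Thursday.
The 2 months extension carries 2 February 2017 to 2 April 2017.
2 April 2017 is a Sunday; the next business day is 3 April 2017 (Monday).
So the filing is due 3 April 2017.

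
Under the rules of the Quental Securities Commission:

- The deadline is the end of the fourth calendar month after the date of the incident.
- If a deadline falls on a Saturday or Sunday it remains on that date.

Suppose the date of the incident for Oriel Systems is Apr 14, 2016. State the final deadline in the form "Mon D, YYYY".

Aug 31, 2016

4 months after Apr 14, 2016 falls in August 2016; the last day of that month is Aug 31, 2016.
No adjustment is made for weekends or holidays, so Aug 31, 2016 stands.
Deadline: Aug 31, 2016.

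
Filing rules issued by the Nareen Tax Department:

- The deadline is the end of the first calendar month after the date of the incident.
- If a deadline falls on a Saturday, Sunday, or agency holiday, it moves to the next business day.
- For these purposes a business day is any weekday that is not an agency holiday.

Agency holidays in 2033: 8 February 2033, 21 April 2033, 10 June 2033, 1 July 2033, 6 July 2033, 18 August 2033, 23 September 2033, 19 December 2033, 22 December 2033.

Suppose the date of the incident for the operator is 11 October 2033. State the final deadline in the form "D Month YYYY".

1 month after 11 October 2033 is November 2033; that month ends on 30 November 2033.
30 November 2033 is a Wednesday and not a listed holiday, so it stands.
So the filing is due 30 November 2033.

30 November 2033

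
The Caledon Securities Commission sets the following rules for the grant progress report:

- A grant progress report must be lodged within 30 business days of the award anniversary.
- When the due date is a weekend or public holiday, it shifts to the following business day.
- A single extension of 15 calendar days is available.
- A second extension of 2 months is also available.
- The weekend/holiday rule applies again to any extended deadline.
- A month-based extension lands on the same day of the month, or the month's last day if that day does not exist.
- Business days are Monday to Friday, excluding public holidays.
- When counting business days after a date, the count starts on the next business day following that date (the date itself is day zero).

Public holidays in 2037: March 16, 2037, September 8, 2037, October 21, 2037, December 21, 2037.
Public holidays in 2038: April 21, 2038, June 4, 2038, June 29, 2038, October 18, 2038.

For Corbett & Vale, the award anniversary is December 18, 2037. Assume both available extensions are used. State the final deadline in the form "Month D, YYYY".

30 business days after December 18, 2037, excluding weekends and holidays, is February 1, 2038.
February 1, 2038 is a Monday and not a listed holiday, so it stands.
Applying the 15-calendar-day extension: February 1, 2038 + 15 days = February 16, 2038.
February 16, 2038 falls on a Tuesday, which is a business day, so no adjustment is needed.
Applying the 2 months extension: 2 months after February 16, 2038 is April 16, 2038.
April 16, 2038 (Friday) is already a business day.
So the filing is due April 16, 2038.

April 16, 2038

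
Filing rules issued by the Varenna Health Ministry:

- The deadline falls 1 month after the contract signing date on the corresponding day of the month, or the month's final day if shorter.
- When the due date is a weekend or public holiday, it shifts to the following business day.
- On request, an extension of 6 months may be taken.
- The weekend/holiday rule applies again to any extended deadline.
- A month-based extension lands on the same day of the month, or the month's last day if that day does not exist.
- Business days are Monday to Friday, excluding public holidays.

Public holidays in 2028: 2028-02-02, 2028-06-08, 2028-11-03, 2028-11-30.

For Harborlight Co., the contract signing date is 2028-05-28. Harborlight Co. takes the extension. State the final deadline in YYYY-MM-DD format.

2028-12-28

1 month from 2028-05-28 is 2028-06-28.
2028-06-28 (Wednesday) is already a business day.
Applying the 6 months extension: 6 months after 2028-06-28 is 2028-12-28.
Since 2028-12-28 is a Thursday and not a holiday, the date is unchanged.
Deadline: 2028-12-28.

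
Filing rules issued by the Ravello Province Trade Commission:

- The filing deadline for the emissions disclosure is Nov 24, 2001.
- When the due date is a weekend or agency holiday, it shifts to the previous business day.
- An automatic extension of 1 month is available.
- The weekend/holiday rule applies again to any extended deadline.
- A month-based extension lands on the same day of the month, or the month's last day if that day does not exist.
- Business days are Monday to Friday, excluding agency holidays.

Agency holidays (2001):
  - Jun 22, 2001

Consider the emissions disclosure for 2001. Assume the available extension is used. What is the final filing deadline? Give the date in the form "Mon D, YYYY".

Start from the fixed due date, Nov 24, 2001.
Nov 24, 2001 falls on a Saturday. Rolling to the preceding business day gives Nov 23, 2001, a Friday.
The 1 month extension carries Nov 23, 2001 to Dec 23, 2001.
Dec 23, 2001 is a Sunday, so it moves to the preceding business day, Dec 21, 2001 (Friday).
The final due date is Dec 21, 2001.

Dec 21, 2001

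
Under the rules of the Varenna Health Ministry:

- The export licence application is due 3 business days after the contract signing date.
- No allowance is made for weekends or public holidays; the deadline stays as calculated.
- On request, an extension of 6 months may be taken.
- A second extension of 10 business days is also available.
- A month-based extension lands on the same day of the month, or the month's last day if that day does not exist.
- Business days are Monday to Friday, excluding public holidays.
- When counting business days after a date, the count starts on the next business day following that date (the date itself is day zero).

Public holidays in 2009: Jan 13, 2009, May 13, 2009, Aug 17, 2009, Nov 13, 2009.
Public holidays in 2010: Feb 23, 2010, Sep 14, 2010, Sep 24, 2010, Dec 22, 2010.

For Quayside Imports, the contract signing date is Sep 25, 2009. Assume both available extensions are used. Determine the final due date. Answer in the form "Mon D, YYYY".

Apr 13, 2010

3 business days after Sep 25, 2009, excluding weekends and holidays, is Sep 30, 2009.
Sep 30, 2009 is a Wednesday; no weekend or holiday adjustment applies.
Applying the 6 months extension: 6 months after Sep 30, 2009 is Mar 30, 2010.
No adjustment is made for weekends or holidays, so Mar 30, 2010 stands.
The 10-business-day extension runs from Mar 30, 2010 to Apr 13, 2010.
Apr 13, 2010 is a Tuesday; no weekend or holiday adjustment applies.
So the filing is due Apr 13, 2010.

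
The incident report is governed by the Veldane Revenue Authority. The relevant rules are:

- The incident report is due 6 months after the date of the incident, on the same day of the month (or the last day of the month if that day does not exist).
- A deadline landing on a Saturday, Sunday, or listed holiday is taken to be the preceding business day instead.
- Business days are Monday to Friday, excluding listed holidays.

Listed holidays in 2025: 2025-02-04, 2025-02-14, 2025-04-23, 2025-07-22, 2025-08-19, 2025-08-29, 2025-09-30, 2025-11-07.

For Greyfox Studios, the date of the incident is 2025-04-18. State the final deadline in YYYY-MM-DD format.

2025-10-17

Moving 6 months forward from 2025-04-18 on the corresponding day gives 2025-10-18.
2025-10-18 is a Saturday, so it moves to the preceding business day, 2025-10-17 (Friday).
Deadline: 2025-10-17.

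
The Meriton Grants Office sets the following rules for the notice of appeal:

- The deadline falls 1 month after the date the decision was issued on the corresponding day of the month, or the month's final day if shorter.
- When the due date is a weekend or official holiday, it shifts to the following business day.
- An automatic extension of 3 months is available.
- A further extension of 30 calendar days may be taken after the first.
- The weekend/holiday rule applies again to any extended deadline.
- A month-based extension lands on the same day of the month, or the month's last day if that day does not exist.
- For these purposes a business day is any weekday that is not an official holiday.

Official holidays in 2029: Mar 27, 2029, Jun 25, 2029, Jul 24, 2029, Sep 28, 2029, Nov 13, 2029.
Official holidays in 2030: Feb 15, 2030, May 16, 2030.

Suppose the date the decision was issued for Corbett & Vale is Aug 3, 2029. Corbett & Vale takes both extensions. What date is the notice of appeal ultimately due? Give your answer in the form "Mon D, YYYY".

1 month after Aug 3, 2029, on the same day of the month, is Sep 3, 2029.
Sep 3, 2029 falls on a Monday, which is a business day, so no adjustment is needed.
The 3 months extension carries Sep 3, 2029 to Dec 3, 2029.
Dec 3, 2029 (Monday) is already a business day.
With the 30-day extension, Dec 3, 2029 becomes Jan 2, 2030.
Jan 2, 2030 falls on a Wednesday, which is a business day, so no adjustment is needed.
Deadline: Jan 2, 2030.

Jan 2, 2030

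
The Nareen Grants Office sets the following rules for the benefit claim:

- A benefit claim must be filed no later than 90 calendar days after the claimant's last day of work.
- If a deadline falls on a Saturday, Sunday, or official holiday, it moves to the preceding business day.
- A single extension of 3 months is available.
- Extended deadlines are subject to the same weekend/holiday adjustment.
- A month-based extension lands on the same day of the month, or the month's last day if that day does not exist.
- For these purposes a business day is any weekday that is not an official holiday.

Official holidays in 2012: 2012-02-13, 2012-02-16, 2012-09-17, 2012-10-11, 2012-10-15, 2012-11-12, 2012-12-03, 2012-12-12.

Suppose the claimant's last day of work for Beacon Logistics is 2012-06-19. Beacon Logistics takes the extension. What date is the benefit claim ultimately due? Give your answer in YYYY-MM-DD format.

From 2012-06-19, 90 calendar days later is 2012-09-17.
2012-09-17 falls on a listed holiday. Rolling to the preceding business day gives 2012-09-14, a Friday.
Add 3 months to 2012-09-14: 2012-12-14.
Since 2012-12-14 is a Friday and not a holiday, the date is unchanged.
So the filing is due 2012-12-14.

2012-12-14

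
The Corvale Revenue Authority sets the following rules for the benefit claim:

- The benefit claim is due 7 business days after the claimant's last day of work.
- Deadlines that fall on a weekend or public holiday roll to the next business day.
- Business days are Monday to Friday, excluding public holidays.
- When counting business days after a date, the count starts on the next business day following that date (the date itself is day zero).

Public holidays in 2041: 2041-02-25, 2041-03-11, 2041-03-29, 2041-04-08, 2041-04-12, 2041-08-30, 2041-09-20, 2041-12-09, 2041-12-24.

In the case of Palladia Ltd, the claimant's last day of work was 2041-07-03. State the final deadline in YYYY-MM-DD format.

2041-07-12

7 business days after 2041-07-03, excluding weekends and holidays, is 2041-07-12.
2041-07-12 is a Friday and not a listed holiday, so it stands.
Final deadline: 2041-07-12.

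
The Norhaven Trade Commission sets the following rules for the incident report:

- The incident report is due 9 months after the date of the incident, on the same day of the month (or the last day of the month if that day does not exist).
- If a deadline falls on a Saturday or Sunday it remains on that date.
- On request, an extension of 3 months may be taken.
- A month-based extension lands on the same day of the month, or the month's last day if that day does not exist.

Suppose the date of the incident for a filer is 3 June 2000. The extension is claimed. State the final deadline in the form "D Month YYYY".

3 June 2001

9 months from 3 June 2000 is 3 March 2001.
No adjustment is made for weekends or holidays, so 3 March 2001 stands.
Add 3 months to 3 March 2001: 3 June 2001.
No adjustment is made for weekends or holidays, so 3 June 2001 stands.
Deadline: 3 June 2001.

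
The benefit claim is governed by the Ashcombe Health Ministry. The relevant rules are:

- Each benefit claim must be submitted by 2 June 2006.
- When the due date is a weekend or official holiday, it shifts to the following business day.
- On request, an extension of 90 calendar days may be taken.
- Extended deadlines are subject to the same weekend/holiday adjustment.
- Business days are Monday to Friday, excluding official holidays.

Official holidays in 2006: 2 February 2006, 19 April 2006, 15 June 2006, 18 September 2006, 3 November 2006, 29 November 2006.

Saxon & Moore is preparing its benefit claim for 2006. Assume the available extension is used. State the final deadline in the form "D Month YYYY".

The stated deadline is 2 June 2006.
2 June 2006 (Friday) is already a business day.
Applying the 90-calendar-day extension: 2 June 2006 + 90 days = 31 August 2006.
Since 31 August 2006 is a Thursday and not a holiday, the date is unchanged.
So the filing is due 31 August 2006.

31 August 2006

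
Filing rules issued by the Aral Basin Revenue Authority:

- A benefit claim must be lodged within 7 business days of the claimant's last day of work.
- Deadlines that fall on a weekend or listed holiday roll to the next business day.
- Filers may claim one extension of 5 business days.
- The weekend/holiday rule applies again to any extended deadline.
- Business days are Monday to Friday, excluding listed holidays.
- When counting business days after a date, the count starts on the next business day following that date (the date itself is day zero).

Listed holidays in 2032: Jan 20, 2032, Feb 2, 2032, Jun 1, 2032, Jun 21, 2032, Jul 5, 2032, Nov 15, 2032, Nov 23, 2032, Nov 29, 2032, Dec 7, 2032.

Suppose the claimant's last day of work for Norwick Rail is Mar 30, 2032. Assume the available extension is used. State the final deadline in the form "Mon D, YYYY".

Apr 15, 2032

Counting 7 business days after Mar 30, 2032 (skipping weekends and listed holidays) reaches Apr 8, 2032.
Apr 8, 2032 (Thursday) is already a business day.
The 5-business-day extension runs from Apr 8, 2032 to Apr 15, 2032.
Apr 15, 2032 is a Thursday and not a listed holiday, so it stands.
So the filing is due Apr 15, 2032.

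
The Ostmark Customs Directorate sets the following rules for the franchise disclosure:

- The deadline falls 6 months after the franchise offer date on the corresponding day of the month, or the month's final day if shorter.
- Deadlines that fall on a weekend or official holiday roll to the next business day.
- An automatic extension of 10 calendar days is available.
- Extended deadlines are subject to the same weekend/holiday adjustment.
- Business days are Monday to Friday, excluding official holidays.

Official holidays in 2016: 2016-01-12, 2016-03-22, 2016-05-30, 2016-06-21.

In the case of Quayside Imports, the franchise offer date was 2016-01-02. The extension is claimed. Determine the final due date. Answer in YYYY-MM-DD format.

6 months after 2016-01-02, on the same day of the month, is 2016-07-02.
2016-07-02 is a Saturday; the next business day is 2016-07-04 (Monday).
Add the 10 calendar-day extension to 2016-07-04: 2016-07-14.
2016-07-14 falls on a Thursday, which is a business day, so no adjustment is needed.
So the filing is due 2016-07-14.

2016-07-14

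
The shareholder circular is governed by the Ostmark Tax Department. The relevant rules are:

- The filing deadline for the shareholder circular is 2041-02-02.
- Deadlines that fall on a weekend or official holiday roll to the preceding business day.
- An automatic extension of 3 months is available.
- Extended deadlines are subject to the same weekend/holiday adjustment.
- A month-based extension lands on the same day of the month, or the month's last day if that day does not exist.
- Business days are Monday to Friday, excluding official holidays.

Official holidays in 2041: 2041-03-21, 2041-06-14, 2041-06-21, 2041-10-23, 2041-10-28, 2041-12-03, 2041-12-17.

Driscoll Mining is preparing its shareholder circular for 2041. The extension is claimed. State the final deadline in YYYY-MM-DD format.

2041-05-01

The statutory due date is 2041-02-02.
2041-02-02 is a Saturday; the preceding business day is 2041-02-01 (Friday).
The 3 months extension carries 2041-02-01 to 2041-05-01.
2041-05-01 is a Wednesday and not a listed holiday, so it stands.
So the filing is due 2041-05-01.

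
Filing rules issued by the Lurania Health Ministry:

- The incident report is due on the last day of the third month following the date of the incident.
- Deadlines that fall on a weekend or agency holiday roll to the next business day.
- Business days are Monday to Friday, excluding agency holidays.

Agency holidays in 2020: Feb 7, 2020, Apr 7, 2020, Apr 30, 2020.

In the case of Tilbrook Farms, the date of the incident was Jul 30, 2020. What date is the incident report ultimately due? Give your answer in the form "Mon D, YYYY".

3 months after Jul 30, 2020 falls in October 2020; the last day of that month is Oct 31, 2020.
Because Oct 31, 2020 is a Saturday, the deadline becomes Nov 2, 2020 (Monday).
Final deadline: Nov 2, 2020.

Nov 2, 2020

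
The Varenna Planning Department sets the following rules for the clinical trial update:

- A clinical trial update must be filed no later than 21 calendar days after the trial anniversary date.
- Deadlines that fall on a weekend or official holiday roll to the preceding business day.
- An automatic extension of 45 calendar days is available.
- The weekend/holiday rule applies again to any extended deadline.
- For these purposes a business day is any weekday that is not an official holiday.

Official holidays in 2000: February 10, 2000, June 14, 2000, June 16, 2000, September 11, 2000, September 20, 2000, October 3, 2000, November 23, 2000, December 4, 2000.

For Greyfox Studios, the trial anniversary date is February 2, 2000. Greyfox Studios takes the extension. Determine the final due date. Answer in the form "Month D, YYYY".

April 7, 2000

Trigger date February 2, 2000 + 21 calendar days = February 23, 2000.
February 23, 2000 is a Wednesday and not a listed holiday, so it stands.
Add the 45 calendar-day extension to February 23, 2000: April 8, 2000.
April 8, 2000 is a Saturday, so it moves to the preceding business day, April 7, 2000 (Friday).
So the filing is due April 7, 2000.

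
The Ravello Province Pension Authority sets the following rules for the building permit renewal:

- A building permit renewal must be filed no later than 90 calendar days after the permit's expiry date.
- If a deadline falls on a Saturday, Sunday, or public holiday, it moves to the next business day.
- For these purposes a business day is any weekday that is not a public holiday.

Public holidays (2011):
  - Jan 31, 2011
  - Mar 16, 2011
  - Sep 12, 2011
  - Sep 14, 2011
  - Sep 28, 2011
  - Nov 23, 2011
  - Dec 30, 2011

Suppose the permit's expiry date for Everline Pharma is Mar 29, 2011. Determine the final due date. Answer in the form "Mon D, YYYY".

Jun 27, 2011

Adding 90 calendar days to Mar 29, 2011 gives Jun 27, 2011.
Jun 27, 2011 (Monday) is already a business day.
Final deadline: Jun 27, 2011.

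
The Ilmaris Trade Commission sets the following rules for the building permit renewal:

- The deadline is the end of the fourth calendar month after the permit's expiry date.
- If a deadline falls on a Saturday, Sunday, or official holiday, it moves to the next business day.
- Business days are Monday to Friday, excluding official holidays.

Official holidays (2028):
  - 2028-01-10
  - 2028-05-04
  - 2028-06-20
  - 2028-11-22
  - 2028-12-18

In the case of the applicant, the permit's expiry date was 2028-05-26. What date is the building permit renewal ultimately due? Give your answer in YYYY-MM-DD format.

4 months after 2028-05-26 is September 2028; that month ends on 2028-09-30.
2028-09-30 is a Saturday; the next business day is 2028-10-02 (Monday).
Deadline: 2028-10-02.

2028-10-02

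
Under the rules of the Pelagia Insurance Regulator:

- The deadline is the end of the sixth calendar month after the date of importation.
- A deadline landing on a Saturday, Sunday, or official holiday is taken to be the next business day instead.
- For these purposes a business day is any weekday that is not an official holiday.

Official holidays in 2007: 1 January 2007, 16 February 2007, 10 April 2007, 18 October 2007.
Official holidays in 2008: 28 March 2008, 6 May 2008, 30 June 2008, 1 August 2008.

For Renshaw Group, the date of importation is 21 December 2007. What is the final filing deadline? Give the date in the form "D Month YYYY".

6 months after 21 December 2007 falls in June 2008; the last day of that month is 30 June 2008.
30 June 2008 is a listed holiday; the next business day is 1 July 2008 (Tuesday).
Deadline: 1 July 2008.

1 July 2008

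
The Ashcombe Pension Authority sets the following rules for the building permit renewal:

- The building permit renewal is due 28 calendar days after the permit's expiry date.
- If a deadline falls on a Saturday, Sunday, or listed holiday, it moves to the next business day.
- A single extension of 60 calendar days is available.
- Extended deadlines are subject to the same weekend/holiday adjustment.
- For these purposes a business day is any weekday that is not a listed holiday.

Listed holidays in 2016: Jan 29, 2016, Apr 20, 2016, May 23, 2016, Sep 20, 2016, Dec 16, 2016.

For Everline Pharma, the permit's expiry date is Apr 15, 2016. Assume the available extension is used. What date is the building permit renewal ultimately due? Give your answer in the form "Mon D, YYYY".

Trigger date Apr 15, 2016 + 28 calendar days = May 13, 2016.
Since May 13, 2016 is a Friday and not a holiday, the date is unchanged.
The 60-calendar-day extension moves the deadline from May 13, 2016 to Jul 12, 2016.
Jul 12, 2016 is a Tuesday and not a listed holiday, so it stands.
The final due date is Jul 12, 2016.

Jul 12, 2016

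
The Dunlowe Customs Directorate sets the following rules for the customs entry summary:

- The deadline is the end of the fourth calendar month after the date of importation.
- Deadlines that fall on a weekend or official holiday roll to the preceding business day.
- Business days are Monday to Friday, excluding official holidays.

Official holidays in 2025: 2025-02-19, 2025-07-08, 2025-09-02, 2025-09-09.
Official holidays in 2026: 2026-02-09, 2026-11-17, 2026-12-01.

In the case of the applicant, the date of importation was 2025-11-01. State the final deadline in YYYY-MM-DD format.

The fourth month after 2025-11-01 is March 2026, whose last day is 2026-03-31.
2026-03-31 falls on a Tuesday, which is a business day, so no adjustment is needed.
Deadline: 2026-03-31.

2026-03-31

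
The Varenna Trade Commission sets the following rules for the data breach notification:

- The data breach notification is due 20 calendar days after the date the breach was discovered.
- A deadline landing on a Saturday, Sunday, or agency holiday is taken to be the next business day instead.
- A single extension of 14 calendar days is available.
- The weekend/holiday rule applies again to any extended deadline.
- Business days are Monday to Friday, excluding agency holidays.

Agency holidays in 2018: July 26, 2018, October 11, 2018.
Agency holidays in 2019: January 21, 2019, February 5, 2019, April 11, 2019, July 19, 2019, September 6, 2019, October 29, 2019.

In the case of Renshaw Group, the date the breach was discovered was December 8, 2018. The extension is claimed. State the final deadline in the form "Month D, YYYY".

Adding 20 calendar days to December 8, 2018 gives December 28, 2018.
December 28, 2018 falls on a Friday, which is a business day, so no adjustment is needed.
Add the 14 calendar-day extension to December 28, 2018: January 11, 2019.
January 11, 2019 is a Friday and not a listed holiday, so it stands.
So the filing is due January 11, 2019.

January 11, 2019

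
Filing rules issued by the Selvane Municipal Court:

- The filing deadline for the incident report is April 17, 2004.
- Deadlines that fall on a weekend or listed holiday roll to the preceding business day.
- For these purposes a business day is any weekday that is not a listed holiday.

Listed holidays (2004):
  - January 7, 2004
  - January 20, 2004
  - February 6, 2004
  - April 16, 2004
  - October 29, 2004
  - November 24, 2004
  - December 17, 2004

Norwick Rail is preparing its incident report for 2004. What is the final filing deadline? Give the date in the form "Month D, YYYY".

April 15, 2004

Start from the fixed due date, April 17, 2004.
April 17, 2004 is a Saturday; the preceding business day is April 15, 2004 (Thursday).
Deadline: April 15, 2004.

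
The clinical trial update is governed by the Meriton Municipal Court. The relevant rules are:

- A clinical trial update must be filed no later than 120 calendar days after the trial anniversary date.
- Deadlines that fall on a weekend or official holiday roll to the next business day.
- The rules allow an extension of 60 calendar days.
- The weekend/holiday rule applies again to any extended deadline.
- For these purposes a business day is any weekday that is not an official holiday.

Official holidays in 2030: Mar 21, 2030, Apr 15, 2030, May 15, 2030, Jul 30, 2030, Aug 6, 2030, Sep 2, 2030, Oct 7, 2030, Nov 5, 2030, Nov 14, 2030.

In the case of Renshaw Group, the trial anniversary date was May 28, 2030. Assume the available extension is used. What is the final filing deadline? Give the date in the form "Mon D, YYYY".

Nov 25, 2030

From May 28, 2030, 120 calendar days later is Sep 25, 2030.
Sep 25, 2030 falls on a Wednesday, which is a business day, so no adjustment is needed.
Add the 60 calendar-day extension to Sep 25, 2030: Nov 24, 2030.
Nov 24, 2030 is a Sunday; the next business day is Nov 25, 2030 (Monday).
Deadline: Nov 25, 2030.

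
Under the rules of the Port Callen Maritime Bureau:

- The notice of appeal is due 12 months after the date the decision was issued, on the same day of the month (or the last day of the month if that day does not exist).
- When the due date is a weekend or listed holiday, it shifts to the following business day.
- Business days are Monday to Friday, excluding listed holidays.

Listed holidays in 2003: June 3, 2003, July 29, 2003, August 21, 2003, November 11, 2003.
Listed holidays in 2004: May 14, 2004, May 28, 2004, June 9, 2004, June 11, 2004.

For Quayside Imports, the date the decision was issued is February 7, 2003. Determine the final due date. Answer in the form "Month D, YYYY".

February 9, 2004

12 months after February 7, 2003, on the same day of the month, is February 7, 2004.
February 7, 2004 falls on a Saturday. Rolling to the next business day gives February 9, 2004, a Monday.
So the filing is due February 9, 2004.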